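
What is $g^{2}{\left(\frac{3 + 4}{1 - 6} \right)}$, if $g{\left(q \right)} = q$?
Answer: $\frac{49}{25} \approx 1.96$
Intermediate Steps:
$g^{2}{\left(\frac{3 + 4}{1 - 6} \right)} = \left(\frac{3 + 4}{1 - 6}\right)^{2} = \left(\frac{7}{-5}\right)^{2} = \left(7 \left(- \frac{1}{5}\right)\right)^{2} = \left(- \frac{7}{5}\right)^{2} = \frac{49}{25}$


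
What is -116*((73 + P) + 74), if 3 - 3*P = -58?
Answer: -58232/3 ≈ -19411.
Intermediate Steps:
P = 61/3 (P = 1 - ⅓*(-58) = 1 + 58/3 = 61/3 ≈ 20.333)
-116*((73 + P) + 74) = -116*((73 + 61/3) + 74) = -116*(280/3 + 74) = -116*502/3 = -58232/3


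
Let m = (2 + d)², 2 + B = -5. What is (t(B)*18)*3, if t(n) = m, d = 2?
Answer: 864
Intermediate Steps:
B = -7 (B = -2 - 5 = -7)
m = 16 (m = (2 + 2)² = 4² = 16)
t(n) = 16
(t(B)*18)*3 = (16*18)*3 = 288*3 = 864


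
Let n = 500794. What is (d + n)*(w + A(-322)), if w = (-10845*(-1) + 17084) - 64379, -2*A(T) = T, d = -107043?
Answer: -14288830039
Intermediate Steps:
A(T) = -T/2
w = -36450 (w = (10845 + 17084) - 64379 = 27929 - 64379 = -36450)
(d + n)*(w + A(-322)) = (-107043 + 500794)*(-36450 - ½*(-322)) = 393751*(-36450 + 161) = 393751*(-36289) = -14288830039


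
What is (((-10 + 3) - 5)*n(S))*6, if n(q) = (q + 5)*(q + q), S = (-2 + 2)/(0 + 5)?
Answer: 0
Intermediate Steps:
S = 0 (S = 0/5 = 0*(⅕) = 0)
n(q) = 2*q*(5 + q) (n(q) = (5 + q)*(2*q) = 2*q*(5 + q))
(((-10 + 3) - 5)*n(S))*6 = (((-10 + 3) - 5)*(2*0*(5 + 0)))*6 = ((-7 - 5)*(2*0*5))*6 = -12*0*6 = 0*6 = 0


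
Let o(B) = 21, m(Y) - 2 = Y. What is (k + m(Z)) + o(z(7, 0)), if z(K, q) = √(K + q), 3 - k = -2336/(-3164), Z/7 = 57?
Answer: 335591/791 ≈ 424.26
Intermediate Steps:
Z = 399 (Z = 7*57 = 399)
m(Y) = 2 + Y
k = 1789/791 (k = 3 - (-2336)/(-3164) = 3 - (-2336)*(-1)/3164 = 3 - 1*584/791 = 3 - 584/791 = 1789/791 ≈ 2.2617)
(k + m(Z)) + o(z(7, 0)) = (1789/791 + (2 + 399)) + 21 = (1789/791 + 401) + 21 = 318980/791 + 21 = 335591/791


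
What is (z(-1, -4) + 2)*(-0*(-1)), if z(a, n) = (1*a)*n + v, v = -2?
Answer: 0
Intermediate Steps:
z(a, n) = -2 + a*n (z(a, n) = (1*a)*n - 2 = a*n - 2 = -2 + a*n)
(z(-1, -4) + 2)*(-0*(-1)) = ((-2 - 1*(-4)) + 2)*(-0*(-1)) = ((-2 + 4) + 2)*(-3*0) = (2 + 2)*0 = 4*0 = 0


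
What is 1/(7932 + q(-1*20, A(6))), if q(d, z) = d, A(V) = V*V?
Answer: 1/7912 ≈ 0.00012639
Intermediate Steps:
A(V) = V**2
1/(7932 + q(-1*20, A(6))) = 1/(7932 - 1*20) = 1/(7932 - 20) = 1/7912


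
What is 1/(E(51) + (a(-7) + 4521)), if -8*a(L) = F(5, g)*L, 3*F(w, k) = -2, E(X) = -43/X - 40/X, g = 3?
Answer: 204/921833 ≈ 0.00022130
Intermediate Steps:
E(X) = -83/X
F(w, k) = -⅔ (F(w, k) = (⅓)*(-2) = -⅔)
a(L) = L/12 (a(L) = -(-1)*L/12 = L/12)
1/(E(51) + (a(-7) + 4521)) = 1/(-83/51 + ((1/12)*(-7) + 4521)) = 1/(-83*1/51 + (-7/12 + 4521)) = 1/(-83/51 + 54245/12) = 1/(921833/204) = 204/921833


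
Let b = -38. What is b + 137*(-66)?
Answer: -9080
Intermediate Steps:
b + 137*(-66) = -38 + 137*(-66) = -38 - 9042 = -9080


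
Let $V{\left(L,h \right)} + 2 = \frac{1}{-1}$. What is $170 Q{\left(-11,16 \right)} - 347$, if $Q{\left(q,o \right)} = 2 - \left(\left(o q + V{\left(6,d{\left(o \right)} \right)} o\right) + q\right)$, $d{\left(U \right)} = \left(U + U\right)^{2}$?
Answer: $39943$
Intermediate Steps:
$d{\left(U \right)} = 4 U^{2}$ ($d{\left(U \right)} = \left(2 U\right)^{2} = 4 U^{2}$)
$V{\left(L,h \right)} = -3$ ($V{\left(L,h \right)} = -2 + \frac{1}{-1} = -2 - 1 = -3$)
$Q{\left(q,o \right)} = 2 - q + 3 o - o q$ ($Q{\left(q,o \right)} = 2 - \left(\left(o q - 3 o\right) + q\right) = 2 - \left(\left(- 3 o + o q\right) + q\right) = 2 - \left(q - 3 o + o q\right) = 2 - q + 3 o - o q$)
$170 Q{\left(-11,16 \right)} - 347 = 170 \left(2 - -11 + 3 \cdot 16 - 16 \left(-11\right)\right) - 347 = 170 \left(2 + 11 + 48 + 176\right) - 347 = 170 \cdot 237 - 347 = 40290 - 347 = 39943$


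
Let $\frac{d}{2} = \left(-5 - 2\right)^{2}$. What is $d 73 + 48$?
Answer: $7202$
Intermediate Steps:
$d = 98$ ($d = 2 \left(-5 - 2\right)^{2} = 2 \left(-7\right)^{2} = 2 \cdot 49 = 98$)
$d 73 + 48 = 98 \cdot 73 + 48 = 7154 + 48 = 7202$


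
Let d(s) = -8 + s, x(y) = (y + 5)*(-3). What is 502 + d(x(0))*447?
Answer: -9779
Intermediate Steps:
x(y) = -15 - 3*y (x(y) = (5 + y)*(-3) = -15 - 3*y)
502 + d(x(0))*447 = 502 + (-8 + (-15 - 3*0))*447 = 502 + (-8 + (-15 + 0))*447 = 502 + (-8 - 15)*447 = 502 - 23*447 = 502 - 10281 = -9779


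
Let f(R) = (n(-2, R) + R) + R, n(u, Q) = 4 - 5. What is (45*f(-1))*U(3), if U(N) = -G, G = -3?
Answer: -405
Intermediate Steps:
n(u, Q) = -1
U(N) = 3 (U(N) = -1*(-3) = 3)
f(R) = -1 + 2*R (f(R) = (-1 + R) + R = -1 + 2*R)
(45*f(-1))*U(3) = (45*(-1 + 2*(-1)))*3 = (45*(-1 - 2))*3 = (45*(-3))*3 = -135*3 = -405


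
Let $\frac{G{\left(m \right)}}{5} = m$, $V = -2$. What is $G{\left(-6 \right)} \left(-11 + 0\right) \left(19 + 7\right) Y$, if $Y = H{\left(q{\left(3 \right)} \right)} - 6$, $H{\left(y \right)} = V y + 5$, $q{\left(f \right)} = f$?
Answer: $-60060$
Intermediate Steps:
$H{\left(y \right)} = 5 - 2 y$ ($H{\left(y \right)} = - 2 y + 5 = 5 - 2 y$)
$G{\left(m \right)} = 5 m$
$Y = -7$ ($Y = \left(5 - 6\right) - 6 = -1 - 6 = -7$)
$G{\left(-6 \right)} \left(-11 + 0\right) \left(19 + 7\right) Y = 5 \left(-6\right) \left(-11 + 0\right) \left(19 + 7\right) \left(-7\right) = - 30 \left(\left(-11\right) 26\right) \left(-7\right) = \left(-30\right) \left(-286\right) \left(-7\right) = 8580 \left(-7\right) = -60060$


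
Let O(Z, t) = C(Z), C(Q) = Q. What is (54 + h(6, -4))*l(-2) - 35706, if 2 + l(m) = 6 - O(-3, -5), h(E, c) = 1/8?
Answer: -282617/8 ≈ -35327.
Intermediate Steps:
O(Z, t) = Z
h(E, c) = 1/8
l(m) = 7 (l(m) = -2 + (6 - 1*(-3)) = -2 + (6 + 3) = -2 + 9 = 7)
(54 + h(6, -4))*l(-2) - 35706 = (54 + 1/8)*7 - 35706 = (433/8)*7 - 35706 = 3031/8 - 35706 = -282617/8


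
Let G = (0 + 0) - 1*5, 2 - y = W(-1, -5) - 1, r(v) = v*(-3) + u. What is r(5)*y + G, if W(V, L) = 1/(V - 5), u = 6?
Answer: -67/2 ≈ -33.500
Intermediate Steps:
r(v) = 6 - 3*v (r(v) = v*(-3) + 6 = -3*v + 6 = 6 - 3*v)
W(V, L) = 1/(-5 + V)
y = 19/6 (y = 2 - (1/(-5 - 1) - 1) = 2 - (1/(-6) - 1) = 2 - (-⅙ - 1) = 2 - 1*(-7/6) = 2 + 7/6 = 19/6 ≈ 3.1667)
G = -5 (G = 0 - 5 = -5)
r(5)*y + G = (6 - 3*5)*(19/6) - 5 = (6 - 15)*(19/6) - 5 = -9*19/6 - 5 = -57/2 - 5 = -67/2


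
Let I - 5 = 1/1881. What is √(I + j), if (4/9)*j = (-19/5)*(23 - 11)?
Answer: I*√959229535/3135 ≈ 9.8792*I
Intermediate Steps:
I = 9406/1881 (I = 5 + 1/1881 = 9406/1881 ≈ 5.0005)
j = -513/5 (j = 9*((-19/5)*(23 - 11))/4 = 9*(-19*⅕*12)/4 = 9*(-19/5*12)/4 = (9/4)*(-228/5) = -513/5 ≈ -102.60)
√(I + j) = √(9406/1881 - 513/5) = √(-917923/9405) = I*√959229535/3135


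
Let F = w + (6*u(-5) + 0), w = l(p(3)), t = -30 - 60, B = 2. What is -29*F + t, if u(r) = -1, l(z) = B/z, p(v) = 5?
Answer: 362/5 ≈ 72.400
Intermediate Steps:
l(z) = 2/z
t = -90
w = ⅖ (w = 2/5 = 2*(⅕) = ⅖ ≈ 0.40000)
F = -28/5 (F = ⅖ + (6*(-1) + 0) = ⅖ + (-6 + 0) = ⅖ - 6 = -28/5 ≈ -5.6000)
-29*F + t = -29*(-28/5) - 90 = 812/5 - 90 = 362/5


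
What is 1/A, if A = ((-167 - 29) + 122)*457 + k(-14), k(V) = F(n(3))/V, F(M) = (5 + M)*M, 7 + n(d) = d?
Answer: -7/236724 ≈ -2.9570e-5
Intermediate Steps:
n(d) = -7 + d
F(M) = M*(5 + M)
k(V) = -4/V (k(V) = ((-7 + 3)*(5 + (-7 + 3)))/V = (-4*(5 - 4))/V = (-4*1)/V = -4/V)
A = -236724/7 (A = ((-167 - 29) + 122)*457 - 4/(-14) = (-196 + 122)*457 - 4*(-1/14) = -74*457 + 2/7 = -33818 + 2/7 = -236724/7 ≈ -33818.)
1/A = 1/(-236724/7) = -7/236724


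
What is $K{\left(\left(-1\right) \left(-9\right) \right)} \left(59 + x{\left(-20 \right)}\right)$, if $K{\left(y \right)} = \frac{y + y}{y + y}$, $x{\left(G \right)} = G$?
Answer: $39$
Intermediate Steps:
$K{\left(y \right)} = 1$ ($K{\left(y \right)} = \frac{2 y}{2 y} = 2 y \frac{1}{2 y} = 1$)
$K{\left(\left(-1\right) \left(-9\right) \right)} \left(59 + x{\left(-20 \right)}\right) = 1 \left(59 - 20\right) = 1 \cdot 39 = 39$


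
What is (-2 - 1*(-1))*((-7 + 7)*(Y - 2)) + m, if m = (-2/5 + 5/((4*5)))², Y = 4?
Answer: 9/400 ≈ 0.022500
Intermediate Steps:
m = 9/400 (m = (-2*⅕ + 5/20)² = (-⅖ + 5*(1/20))² = (-⅖ + ¼)² = (-3/20)² = 9/400 ≈ 0.022500)
(-2 - 1*(-1))*((-7 + 7)*(Y - 2)) + m = (-2 - 1*(-1))*((-7 + 7)*(4 - 2)) + 9/400 = (-2 + 1)*(0*2) + 9/400 = -1*0 + 9/400 = 0 + 9/400 = 9/400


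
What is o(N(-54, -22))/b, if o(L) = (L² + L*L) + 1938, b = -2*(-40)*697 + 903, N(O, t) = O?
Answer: 7770/56663 ≈ 0.13713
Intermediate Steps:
b = 56663 (b = 80*697 + 903 = 55760 + 903 = 56663)
o(L) = 1938 + 2*L² (o(L) = (L² + L²) + 1938 = 2*L² + 1938 = 1938 + 2*L²)
o(N(-54, -22))/b = (1938 + 2*(-54)²)/56663 = (1938 + 2*2916)*(1/56663) = (1938 + 5832)*(1/56663) = 7770*(1/56663) = 7770/56663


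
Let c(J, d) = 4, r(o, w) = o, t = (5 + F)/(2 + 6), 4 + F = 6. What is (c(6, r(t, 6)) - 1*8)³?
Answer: -64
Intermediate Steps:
F = 2 (F = -4 + 6 = 2)
t = 7/8 (t = (5 + 2)/(2 + 6) = 7/8 ≈ 0.87500)
(c(6, r(t, 6)) - 1*8)³ = (4 - 1*8)³ = (4 - 8)³ = (-4)³ = -64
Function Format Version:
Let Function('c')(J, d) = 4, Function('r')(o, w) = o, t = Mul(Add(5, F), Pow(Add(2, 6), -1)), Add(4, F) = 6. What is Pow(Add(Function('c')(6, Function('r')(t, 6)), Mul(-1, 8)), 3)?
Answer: -64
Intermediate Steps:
F = 2 (F = Add(-4, 6) = 2)
t = Rational(7, 8) (t = Mul(Add(5, 2), Pow(Add(2, 6), -1)) = Mul(7, Pow(8, -1)) = Mul(7, Rational(1, 8)) = Rational(7, 8) ≈ 0.87500)
Pow(Add(Function('c')(6, Function('r')(t, 6)), Mul(-1, 8)), 3) = Pow(Add(4, Mul(-1, 8)), 3) = Pow(Add(4, -8), 3) = Pow(-4, 3) = -64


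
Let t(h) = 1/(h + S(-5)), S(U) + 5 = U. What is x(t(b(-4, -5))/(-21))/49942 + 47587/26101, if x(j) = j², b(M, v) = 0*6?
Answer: 104807616997501/57485943862200 ≈ 1.8232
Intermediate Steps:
S(U) = -5 + U
b(M, v) = 0
t(h) = 1/(-10 + h) (t(h) = 1/(h + (-5 - 5)) = 1/(h - 10) = 1/(-10 + h))
x(t(b(-4, -5))/(-21))/49942 + 47587/26101 = (1/((-10 + 0)*(-21)))²/49942 + 47587/26101 = (-1/21/(-10))²*(1/49942) + 47587*(1/26101) = (-⅒*(-1/21))²*(1/49942) + 47587/26101 = (1/210)²*(1/49942) + 47587/26101 = (1/44100)*(1/49942) + 47587/26101 = 1/2202442200 + 47587/26101 = 104807616997501/57485943862200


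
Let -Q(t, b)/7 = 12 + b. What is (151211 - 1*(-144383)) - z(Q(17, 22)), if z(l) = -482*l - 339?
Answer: 181217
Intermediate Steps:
Q(t, b) = -84 - 7*b (Q(t, b) = -7*(12 + b) = -84 - 7*b)
z(l) = -339 - 482*l
(151211 - 1*(-144383)) - z(Q(17, 22)) = (151211 - 1*(-144383)) - (-339 - 482*(-84 - 7*22)) = (151211 + 144383) - (-339 - 482*(-84 - 154)) = 295594 - (-339 - 482*(-238)) = 295594 - (-339 + 114716) = 295594 - 1*114377 = 295594 - 114377 = 181217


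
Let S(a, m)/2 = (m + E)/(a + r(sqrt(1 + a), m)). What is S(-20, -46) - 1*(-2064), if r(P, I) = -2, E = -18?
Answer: 22768/11 ≈ 2069.8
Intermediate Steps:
S(a, m) = 2*(-18 + m)/(-2 + a) (S(a, m) = 2*((m - 18)/(a - 2)) = 2*((-18 + m)/(-2 + a)) = 2*(-18 + m)/(-2 + a))
S(-20, -46) - 1*(-2064) = 2*(-18 - 46)/(-2 - 20) - 1*(-2064) = 2*(-64)/(-22) + 2064 = 2*(-1/22)*(-64) + 2064 = 64/11 + 2064 = 22768/11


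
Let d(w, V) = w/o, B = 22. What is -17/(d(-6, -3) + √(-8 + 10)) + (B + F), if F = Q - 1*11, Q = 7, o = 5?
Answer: -129/7 - 425*√2/14 ≈ -61.360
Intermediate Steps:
d(w, V) = w/5
F = -4 (F = 7 - 1*11 = 7 - 11 = -4)
-17/(d(-6, -3) + √(-8 + 10)) + (B + F) = -17/((⅕)*(-6) + √(-8 + 10)) + (22 - 4) = -17/(-6/5 + √2) + 18 = 18 - 17/(-6/5 + √2)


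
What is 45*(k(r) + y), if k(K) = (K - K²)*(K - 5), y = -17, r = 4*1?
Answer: -225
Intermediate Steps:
r = 4
k(K) = (-5 + K)*(K - K²) (k(K) = (K - K²)*(-5 + K) = (-5 + K)*(K - K²))
45*(k(r) + y) = 45*(4*(-5 - 1*4² + 6*4) - 17) = 45*(4*(-5 - 1*16 + 24) - 17) = 45*(4*(-5 - 16 + 24) - 17) = 45*(4*3 - 17) = 45*(12 - 17) = 45*(-5) = -225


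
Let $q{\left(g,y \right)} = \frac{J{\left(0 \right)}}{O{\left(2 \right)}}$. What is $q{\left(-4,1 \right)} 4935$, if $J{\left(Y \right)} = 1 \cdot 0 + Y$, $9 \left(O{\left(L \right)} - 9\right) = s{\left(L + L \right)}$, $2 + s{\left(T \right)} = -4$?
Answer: $0$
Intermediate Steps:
$s{\left(T \right)} = -6$ ($s{\left(T \right)} = -2 - 4 = -6$)
$O{\left(L \right)} = \frac{25}{3}$ ($O{\left(L \right)} = 9 + \frac{1}{9} \left(-6\right) = 9 - \frac{2}{3} = \frac{25}{3}$)
$J{\left(Y \right)} = Y$ ($J{\left(Y \right)} = 0 + Y = Y$)
$q{\left(g,y \right)} = 0$ ($q{\left(g,y \right)} = \frac{0}{\frac{25}{3}} = 0 \cdot \frac{3}{25} = 0$)
$q{\left(-4,1 \right)} 4935 = 0 \cdot 4935 = 0$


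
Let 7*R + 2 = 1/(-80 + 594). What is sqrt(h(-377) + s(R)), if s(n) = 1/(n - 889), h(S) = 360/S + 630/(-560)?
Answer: I*sqrt(48449137337011986770)/4825070692 ≈ 1.4426*I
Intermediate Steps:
h(S) = -9/8 + 360/S (h(S) = 360/S + 630*(-1/560) = 360/S - 9/8 = -9/8 + 360/S)
R = -1027/3598 (R = -2/7 + 1/(7*(-80 + 594)) = -2/7 + (1/7)/514 = -2/7 + (1/7)*(1/514) = -2/7 + 1/3598 = -1027/3598 ≈ -0.28544)
s(n) = 1/(-889 + n)
sqrt(h(-377) + s(R)) = sqrt((-9/8 + 360/(-377)) + 1/(-889 - 1027/3598)) = sqrt((-9/8 + 360*(-1/377)) + 1/(-3199649/3598)) = sqrt((-9/8 - 360/377) - 3598/3199649) = sqrt(-6273/3016 - 3598/3199649) = sqrt(-20082249745/9650141384) = I*sqrt(48449137337011986770)/4825070692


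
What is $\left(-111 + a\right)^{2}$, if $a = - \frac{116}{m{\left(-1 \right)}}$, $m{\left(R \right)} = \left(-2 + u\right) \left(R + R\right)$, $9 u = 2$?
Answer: $\frac{1320201}{64} \approx 20628.0$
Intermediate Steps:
$u = \frac{2}{9}$ ($u = \frac{1}{9} \cdot 2 = \frac{2}{9} \approx 0.22222$)
$m{\left(R \right)} = - \frac{32 R}{9}$ ($m{\left(R \right)} = \left(-2 + \frac{2}{9}\right) \left(R + R\right) = - \frac{16 \cdot 2 R}{9} = - \frac{32 R}{9}$)
$a = - \frac{261}{8}$ ($a = - \frac{116}{\left(- \frac{32}{9}\right) \left(-1\right)} = - \frac{116}{\frac{32}{9}} = \left(-116\right) \frac{9}{32} = - \frac{261}{8} \approx -32.625$)
$\left(-111 + a\right)^{2} = \left(-111 - \frac{261}{8}\right)^{2} = \left(- \frac{1149}{8}\right)^{2} = \frac{1320201}{64}$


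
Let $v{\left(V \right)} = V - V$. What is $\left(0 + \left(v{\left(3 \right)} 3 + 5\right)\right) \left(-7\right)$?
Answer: $-35$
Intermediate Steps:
$v{\left(V \right)} = 0$
$\left(0 + \left(v{\left(3 \right)} 3 + 5\right)\right) \left(-7\right) = \left(0 + \left(0 \cdot 3 + 5\right)\right) \left(-7\right) = \left(0 + \left(0 + 5\right)\right) \left(-7\right) = \left(0 + 5\right) \left(-7\right) = 5 \left(-7\right) = -35$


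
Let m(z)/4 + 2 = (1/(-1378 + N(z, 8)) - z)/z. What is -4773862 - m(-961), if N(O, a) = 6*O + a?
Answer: -8184403012401/1714424 ≈ -4.7738e+6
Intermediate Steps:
N(O, a) = a + 6*O
m(z) = -8 + 4*(1/(-1370 + 6*z) - z)/z (m(z) = -8 + 4*((1/(-1378 + (8 + 6*z)) - z)/z) = -8 + 4*((1/(-1370 + 6*z) - z)/z) = -8 + 4*(1/(-1370 + 6*z) - z)/z)
-4773862 - m(-961) = -4773862 - 2*(1 - 18*(-961)**2 + 4110*(-961))/((-961)*(-685 + 3*(-961))) = -4773862 - 2*(-1)*(1 - 18*923521 - 3949710)/(961*(-685 - 2883)) = -4773862 - 2*(-1)*(1 - 16623378 - 3949710)/(961*(-3568)) = -4773862 - 2*(-1)*(-1)*(-20573087)/(961*3568) = -4773862 - 1*(-20573087/1714424) = -4773862 + 20573087/1714424 = -8184403012401/1714424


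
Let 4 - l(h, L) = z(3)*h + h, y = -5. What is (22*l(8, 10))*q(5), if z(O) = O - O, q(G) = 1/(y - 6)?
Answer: 8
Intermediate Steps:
q(G) = -1/11 (q(G) = 1/(-5 - 6) = 1/(-11) = -1/11)
z(O) = 0
l(h, L) = 4 - h (l(h, L) = 4 - (0*h + h) = 4 - (0 + h) = 4 - h)
(22*l(8, 10))*q(5) = (22*(4 - 1*8))*(-1/11) = (22*(4 - 8))*(-1/11) = (22*(-4))*(-1/11) = -88*(-1/11) = 8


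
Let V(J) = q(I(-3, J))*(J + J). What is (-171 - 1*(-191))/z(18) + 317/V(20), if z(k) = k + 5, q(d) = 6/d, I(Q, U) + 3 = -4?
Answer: -46237/5520 ≈ -8.3763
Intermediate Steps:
I(Q, U) = -7 (I(Q, U) = -3 - 4 = -7)
V(J) = -12*J/7 (V(J) = (6/(-7))*(J + J) = (6*(-1/7))*(2*J) = -12*J/7)
z(k) = 5 + k
(-171 - 1*(-191))/z(18) + 317/V(20) = (-171 - 1*(-191))/(5 + 18) + 317/((-12/7*20)) = (-171 + 191)/23 + 317/(-240/7) = 20*(1/23) + 317*(-7/240) = 20/23 - 2219/240 = -46237/5520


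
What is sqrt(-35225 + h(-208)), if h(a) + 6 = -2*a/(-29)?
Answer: I*sqrt(29641335)/29 ≈ 187.74*I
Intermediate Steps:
h(a) = -6 + 2*a/29 (h(a) = -6 - 2*a/(-29) = -6 - 2*a*(-1)/29 = -6 - (-2)*a/29 = -6 + 2*a/29)
sqrt(-35225 + h(-208)) = sqrt(-35225 + (-6 + (2/29)*(-208))) = sqrt(-35225 + (-6 - 416/29)) = sqrt(-35225 - 590/29) = sqrt(-1022115/29) = I*sqrt(29641335)/29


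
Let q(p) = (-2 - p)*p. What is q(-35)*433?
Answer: -500115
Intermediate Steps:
q(p) = p*(-2 - p)
q(-35)*433 = -1*(-35)*(2 - 35)*433 = -1*(-35)*(-33)*433 = -1155*433 = -500115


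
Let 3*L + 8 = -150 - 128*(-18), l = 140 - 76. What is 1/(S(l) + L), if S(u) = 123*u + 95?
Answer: 3/26047 ≈ 0.00011518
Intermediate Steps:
l = 64
L = 2146/3 (L = -8/3 + (-150 - 128*(-18))/3 = -8/3 + (-150 + 2304)/3 = -8/3 + (1/3)*2154 = -8/3 + 718 = 2146/3 ≈ 715.33)
S(u) = 95 + 123*u
1/(S(l) + L) = 1/((95 + 123*64) + 2146/3) = 1/((95 + 7872) + 2146/3) = 1/(7967 + 2146/3) = 1/(26047/3) = 3/26047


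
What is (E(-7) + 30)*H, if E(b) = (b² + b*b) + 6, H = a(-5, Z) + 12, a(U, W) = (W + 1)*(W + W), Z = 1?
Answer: 2144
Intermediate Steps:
a(U, W) = 2*W*(1 + W) (a(U, W) = (1 + W)*(2*W) = 2*W*(1 + W))
H = 16 (H = 2*1*(1 + 1) + 12 = 2*1*2 + 12 = 4 + 12 = 16)
E(b) = 6 + 2*b² (E(b) = (b² + b²) + 6 = 2*b² + 6 = 6 + 2*b²)
(E(-7) + 30)*H = ((6 + 2*(-7)²) + 30)*16 = ((6 + 2*49) + 30)*16 = ((6 + 98) + 30)*16 = (104 + 30)*16 = 134*16 = 2144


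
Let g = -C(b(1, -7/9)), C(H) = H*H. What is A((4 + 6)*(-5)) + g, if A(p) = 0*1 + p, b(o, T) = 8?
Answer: -114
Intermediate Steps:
C(H) = H²
g = -64 (g = -1*8² = -1*64 = -64)
A(p) = p (A(p) = 0 + p = p)
A((4 + 6)*(-5)) + g = (4 + 6)*(-5) - 64 = 10*(-5) - 64 = -50 - 64 = -114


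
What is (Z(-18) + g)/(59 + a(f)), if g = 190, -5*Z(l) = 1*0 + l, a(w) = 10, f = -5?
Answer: 968/345 ≈ 2.8058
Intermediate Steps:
Z(l) = -l/5 (Z(l) = -(1*0 + l)/5 = -(0 + l)/5 = -l/5)
(Z(-18) + g)/(59 + a(f)) = (-⅕*(-18) + 190)/(59 + 10) = (18/5 + 190)/69 = (968/5)*(1/69) = 968/345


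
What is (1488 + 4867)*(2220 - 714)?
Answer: 9570630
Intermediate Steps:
(1488 + 4867)*(2220 - 714) = 6355*1506 = 9570630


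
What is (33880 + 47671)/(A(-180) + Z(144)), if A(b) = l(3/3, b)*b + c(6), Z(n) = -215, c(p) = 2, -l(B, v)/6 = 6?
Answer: 81551/6267 ≈ 13.013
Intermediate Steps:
l(B, v) = -36 (l(B, v) = -6*6 = -36)
A(b) = 2 - 36*b (A(b) = -36*b + 2 = 2 - 36*b)
(33880 + 47671)/(A(-180) + Z(144)) = (33880 + 47671)/((2 - 36*(-180)) - 215) = 81551/((2 + 6480) - 215) = 81551/(6482 - 215) = 81551/6267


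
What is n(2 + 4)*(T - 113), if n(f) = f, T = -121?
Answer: -1404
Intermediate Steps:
n(2 + 4)*(T - 113) = (2 + 4)*(-121 - 113) = 6*(-234) = -1404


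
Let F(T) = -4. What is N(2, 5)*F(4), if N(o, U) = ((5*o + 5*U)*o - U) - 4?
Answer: -244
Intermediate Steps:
N(o, U) = -4 - U + o*(5*U + 5*o) (N(o, U) = ((5*U + 5*o)*o - U) - 4 = (o*(5*U + 5*o) - U) - 4 = (-U + o*(5*U + 5*o)) - 4 = -4 - U + o*(5*U + 5*o))
N(2, 5)*F(4) = (-4 - 1*5 + 5*2² + 5*5*2)*(-4) = (-4 - 5 + 5*4 + 50)*(-4) = (-4 - 5 + 20 + 50)*(-4) = 61*(-4) = -244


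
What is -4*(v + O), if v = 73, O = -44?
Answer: -116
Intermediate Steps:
-4*(v + O) = -4*(73 - 44) = -4*29 = -116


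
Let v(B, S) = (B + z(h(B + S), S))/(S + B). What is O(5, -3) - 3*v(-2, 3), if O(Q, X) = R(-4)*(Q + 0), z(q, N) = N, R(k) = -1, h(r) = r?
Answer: -8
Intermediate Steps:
v(B, S) = 1 (v(B, S) = (B + S)/(S + B) = (B + S)/(B + S) = 1)
O(Q, X) = -Q (O(Q, X) = -(Q + 0) = -Q)
O(5, -3) - 3*v(-2, 3) = -1*5 - 3*1 = -5 - 3 = -8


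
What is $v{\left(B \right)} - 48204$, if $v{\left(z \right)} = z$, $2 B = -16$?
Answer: $-48212$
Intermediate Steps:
$B = -8$ ($B = \frac{1}{2} \left(-16\right) = -8$)
$v{\left(B \right)} - 48204 = -8 - 48204 = -48212$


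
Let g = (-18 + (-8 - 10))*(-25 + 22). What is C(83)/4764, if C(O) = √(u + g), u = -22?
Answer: √86/4764 ≈ 0.0019466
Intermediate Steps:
g = 108 (g = (-18 - 18)*(-3) = -36*(-3) = 108)
C(O) = √86 (C(O) = √(-22 + 108) = √86)
C(83)/4764 = √86/4764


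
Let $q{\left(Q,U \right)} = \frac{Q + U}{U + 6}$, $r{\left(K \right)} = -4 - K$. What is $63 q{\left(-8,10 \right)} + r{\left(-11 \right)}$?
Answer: $\frac{119}{8} \approx 14.875$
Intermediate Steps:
$q{\left(Q,U \right)} = \frac{Q + U}{6 + U}$
$63 q{\left(-8,10 \right)} + r{\left(-11 \right)} = 63 \frac{-8 + 10}{6 + 10} - -7 = 63 \cdot \frac{1}{16} \cdot 2 + \left(-4 + 11\right) = 63 \cdot \frac{1}{16} \cdot 2 + 7 = 63 \cdot \frac{1}{8} + 7 = \frac{63}{8} + 7 = \frac{119}{8}$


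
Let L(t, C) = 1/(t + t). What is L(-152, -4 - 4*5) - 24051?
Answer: -7311505/304 ≈ -24051.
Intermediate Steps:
L(t, C) = 1/(2*t)
L(-152, -4 - 4*5) - 24051 = (1/2)/(-152) - 24051 = (1/2)*(-1/152) - 24051 = -1/304 - 24051 = -7311505/304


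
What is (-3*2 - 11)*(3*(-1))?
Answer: 51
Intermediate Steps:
(-3*2 - 11)*(3*(-1)) = (-6 - 11)*(-3) = -17*(-3) = 51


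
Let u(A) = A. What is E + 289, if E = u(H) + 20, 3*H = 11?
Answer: 938/3 ≈ 312.67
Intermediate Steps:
H = 11/3 (H = (⅓)*11 = 11/3 ≈ 3.6667)
E = 71/3 (E = 11/3 + 20 = 71/3 ≈ 23.667)
E + 289 = 71/3 + 289 = 938/3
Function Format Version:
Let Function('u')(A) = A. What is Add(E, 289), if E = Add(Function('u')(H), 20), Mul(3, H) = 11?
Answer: Rational(938, 3) ≈ 312.67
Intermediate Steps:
H = Rational(11, 3) (H = Mul(Rational(1, 3), 11) = Rational(11, 3) ≈ 3.6667)
E = Rational(71, 3) (E = Add(Rational(11, 3), 20) = Rational(71, 3) ≈ 23.667)
Add(E, 289) = Add(Rational(71, 3), 289) = Rational(938, 3)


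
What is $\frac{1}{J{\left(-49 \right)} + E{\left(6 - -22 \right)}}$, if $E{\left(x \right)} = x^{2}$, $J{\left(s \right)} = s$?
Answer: $\frac{1}{735} \approx 0.0013605$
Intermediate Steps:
$\frac{1}{J{\left(-49 \right)} + E{\left(6 - -22 \right)}} = \frac{1}{-49 + \left(6 - -22\right)^{2}} = \frac{1}{-49 + \left(6 + 22\right)^{2}} = \frac{1}{-49 + 28^{2}} = \frac{1}{-49 + 784} = \frac{1}{735}$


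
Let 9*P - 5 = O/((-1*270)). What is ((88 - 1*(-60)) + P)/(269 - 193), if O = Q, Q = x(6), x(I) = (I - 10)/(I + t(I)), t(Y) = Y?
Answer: 1082971/554040 ≈ 1.9547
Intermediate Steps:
x(I) = (-10 + I)/(2*I) (x(I) = (I - 10)/(I + I) = (-10 + I)/((2*I)) = (-10 + I)*(1/(2*I)) = (-10 + I)/(2*I))
Q = -1/3 (Q = (1/2)*(-10 + 6)/6 = (1/2)*(1/6)*(-4) = -1/3 ≈ -0.33333)
O = -1/3 ≈ -0.33333
P = 4051/7290 (P = 5/9 + (-1/(3*((-1*270))))/9 = 5/9 + (-1/3/(-270))/9 = 5/9 + (-1/3*(-1/270))/9 = 5/9 + (1/9)*(1/810) = 5/9 + 1/7290 = 4051/7290 ≈ 0.55569)
((88 - 1*(-60)) + P)/(269 - 193) = ((88 - 1*(-60)) + 4051/7290)/(269 - 193) = ((88 + 60) + 4051/7290)/76 = (148 + 4051/7290)*(1/76) = (1082971/7290)*(1/76) = 1082971/554040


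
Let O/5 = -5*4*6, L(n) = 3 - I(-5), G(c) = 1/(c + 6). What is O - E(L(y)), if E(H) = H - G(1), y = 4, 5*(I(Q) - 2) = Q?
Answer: -4213/7 ≈ -601.86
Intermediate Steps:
G(c) = 1/(6 + c)
I(Q) = 2 + Q/5
L(n) = 2 (L(n) = 3 - (2 + (⅕)*(-5)) = 3 - (2 - 1) = 3 - 1*1 = 3 - 1 = 2)
O = -600 (O = 5*(-5*4*6) = 5*(-20*6) = 5*(-120) = -600)
E(H) = -⅐ + H (E(H) = H - 1/(6 + 1) = H - 1/7 = H - 1*⅐ = H - ⅐ = -⅐ + H)
O - E(L(y)) = -600 - (-⅐ + 2) = -600 - 1*13/7 = -600 - 13/7 = -4213/7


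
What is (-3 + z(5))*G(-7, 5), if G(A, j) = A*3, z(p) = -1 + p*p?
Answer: -441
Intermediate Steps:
z(p) = -1 + p²
G(A, j) = 3*A
(-3 + z(5))*G(-7, 5) = (-3 + (-1 + 5²))*(3*(-7)) = (-3 + (-1 + 25))*(-21) = (-3 + 24)*(-21) = 21*(-21) = -441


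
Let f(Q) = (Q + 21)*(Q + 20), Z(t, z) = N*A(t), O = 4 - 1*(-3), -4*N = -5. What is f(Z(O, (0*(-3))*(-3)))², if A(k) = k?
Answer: 187279225/256 ≈ 7.3156e+5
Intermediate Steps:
N = 5/4 (N = -¼*(-5) = 5/4 ≈ 1.2500)
O = 7 (O = 4 + 3 = 7)
Z(t, z) = 5*t/4
f(Q) = (20 + Q)*(21 + Q) (f(Q) = (21 + Q)*(20 + Q) = (20 + Q)*(21 + Q))
f(Z(O, (0*(-3))*(-3)))² = (420 + ((5/4)*7)² + 41*((5/4)*7))² = (420 + (35/4)² + 41*(35/4))² = (420 + 1225/16 + 1435/4)² = (13685/16)² = 187279225/256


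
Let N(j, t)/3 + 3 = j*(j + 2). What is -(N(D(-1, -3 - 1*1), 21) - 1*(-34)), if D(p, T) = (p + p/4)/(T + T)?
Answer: -26635/1024 ≈ -26.011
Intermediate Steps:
D(p, T) = 5*p/(8*T) (D(p, T) = (p + p*(1/4))/((2*T)) = (p + p/4)*(1/(2*T)) = (5*p/4)*(1/(2*T)) = 5*p/(8*T))
N(j, t) = -9 + 3*j*(2 + j) (N(j, t) = -9 + 3*(j*(j + 2)) = -9 + 3*(j*(2 + j)) = -9 + 3*j*(2 + j))
-(N(D(-1, -3 - 1*1), 21) - 1*(-34)) = -((-9 + 3*((5/8)*(-1)/(-3 - 1*1))**2 + 6*((5/8)*(-1)/(-3 - 1*1))) - 1*(-34)) = -((-9 + 3*((5/8)*(-1)/(-3 - 1))**2 + 6*((5/8)*(-1)/(-3 - 1))) + 34) = -((-9 + 3*((5/8)*(-1)/(-4))**2 + 6*((5/8)*(-1)/(-4))) + 34) = -((-9 + 3*((5/8)*(-1)*(-1/4))**2 + 6*((5/8)*(-1)*(-1/4))) + 34) = -((-9 + 3*(5/32)**2 + 6*(5/32)) + 34) = -((-9 + 3*(25/1024) + 15/16) + 34) = -((-9 + 75/1024 + 15/16) + 34) = -(-8181/1024 + 34) = -1*26635/1024 = -26635/1024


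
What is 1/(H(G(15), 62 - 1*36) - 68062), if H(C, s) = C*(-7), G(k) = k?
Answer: -1/68167 ≈ -1.4670e-5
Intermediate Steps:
H(C, s) = -7*C
1/(H(G(15), 62 - 1*36) - 68062) = 1/(-7*15 - 68062) = 1/(-105 - 68062) = 1/(-68167) = -1/68167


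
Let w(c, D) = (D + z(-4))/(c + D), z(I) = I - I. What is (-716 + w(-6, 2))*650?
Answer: -465725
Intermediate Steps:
z(I) = 0
w(c, D) = D/(D + c) (w(c, D) = (D + 0)/(c + D) = D/(D + c))
(-716 + w(-6, 2))*650 = (-716 + 2/(2 - 6))*650 = (-716 + 2/(-4))*650 = (-716 + 2*(-¼))*650 = (-716 - ½)*650 = -1433/2*650 = -465725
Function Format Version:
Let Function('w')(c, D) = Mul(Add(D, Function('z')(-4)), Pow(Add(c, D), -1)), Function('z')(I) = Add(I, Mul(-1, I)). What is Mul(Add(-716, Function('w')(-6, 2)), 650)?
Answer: -465725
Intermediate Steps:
Function('z')(I) = 0
Function('w')(c, D) = Mul(D, Pow(Add(D, c), -1)) (Function('w')(c, D) = Mul(Add(D, 0), Pow(Add(c, D), -1)) = Mul(D, Pow(Add(D, c), -1)))
Mul(Add(-716, Function('w')(-6, 2)), 650) = Mul(Add(-716, Mul(2, Pow(Add(2, -6), -1))), 650) = Mul(Add(-716, Mul(2, Pow(-4, -1))), 650) = Mul(Add(-716, Mul(2, Rational(-1, 4))), 650) = Mul(Add(-716, Rational(-1, 2)), 650) = Mul(Rational(-1433, 2), 650) = -465725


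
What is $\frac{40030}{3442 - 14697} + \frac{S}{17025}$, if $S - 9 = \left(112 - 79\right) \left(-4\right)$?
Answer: $- \frac{45526341}{12774425} \approx -3.5639$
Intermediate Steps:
$S = -123$ ($S = 9 + \left(112 - 79\right) \left(-4\right) = 9 + 33 \left(-4\right) = 9 - 132 = -123$)
$\frac{40030}{3442 - 14697} + \frac{S}{17025} = \frac{40030}{3442 - 14697} - \frac{123}{17025} = \frac{40030}{3442 - 14697} - \frac{41}{5675} = \frac{40030}{-11255} - \frac{41}{5675} = 40030 \left(- \frac{1}{11255}\right) - \frac{41}{5675} = - \frac{8006}{2251} - \frac{41}{5675} = - \frac{45526341}{12774425}$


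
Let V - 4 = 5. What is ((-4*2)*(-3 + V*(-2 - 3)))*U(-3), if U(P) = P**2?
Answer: 3456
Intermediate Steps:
V = 9 (V = 4 + 5 = 9)
((-4*2)*(-3 + V*(-2 - 3)))*U(-3) = ((-4*2)*(-3 + 9*(-2 - 3)))*(-3)**2 = -8*(-3 + 9*(-5))*9 = -8*(-3 - 45)*9 = -8*(-48)*9 = 384*9 = 3456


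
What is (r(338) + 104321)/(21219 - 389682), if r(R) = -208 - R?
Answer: -103775/368463 ≈ -0.28164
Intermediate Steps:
(r(338) + 104321)/(21219 - 389682) = ((-208 - 1*338) + 104321)/(21219 - 389682) = ((-208 - 338) + 104321)/(-368463) = (-546 + 104321)*(-1/368463) = 103775*(-1/368463) = -103775/368463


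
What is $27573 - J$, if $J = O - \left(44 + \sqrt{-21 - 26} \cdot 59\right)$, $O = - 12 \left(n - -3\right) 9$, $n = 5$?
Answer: $28481 + 59 i \sqrt{47} \approx 28481.0 + 404.48 i$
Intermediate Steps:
$O = -864$ ($O = - 12 \left(5 - -3\right) 9 = - 12 \left(5 + 3\right) 9 = \left(-12\right) 8 \cdot 9 = \left(-96\right) 9 = -864$)
$J = -908 - 59 i \sqrt{47}$ ($J = -864 - \left(44 + \sqrt{-21 - 26} \cdot 59\right) = -864 - \left(44 + \sqrt{-47} \cdot 59\right) = -864 - \left(44 + i \sqrt{47} \cdot 59\right) = -864 - \left(44 + 59 i \sqrt{47}\right) = -908 - 59 i \sqrt{47} \approx -908.0 - 404.48 i$)
$27573 - J = 27573 - \left(-908 - 59 i \sqrt{47}\right) = 27573 + \left(908 + 59 i \sqrt{47}\right) = 28481 + 59 i \sqrt{47}$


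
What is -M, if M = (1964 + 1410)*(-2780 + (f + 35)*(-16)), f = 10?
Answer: 11809000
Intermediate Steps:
M = -11809000 (M = (1964 + 1410)*(-2780 + (10 + 35)*(-16)) = 3374*(-2780 + 45*(-16)) = 3374*(-2780 - 720) = 3374*(-3500) = -11809000)
-M = -1*(-11809000) = 11809000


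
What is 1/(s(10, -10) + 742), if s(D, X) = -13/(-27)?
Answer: 27/20047 ≈ 0.0013468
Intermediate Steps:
s(D, X) = 13/27 (s(D, X) = -13*(-1/27) = 13/27)
1/(s(10, -10) + 742) = 1/(13/27 + 742) = 1/(20047/27) = 27/20047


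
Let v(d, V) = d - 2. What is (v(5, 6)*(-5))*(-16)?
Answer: 240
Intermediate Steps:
v(d, V) = -2 + d
(v(5, 6)*(-5))*(-16) = ((-2 + 5)*(-5))*(-16) = (3*(-5))*(-16) = -15*(-16) = 240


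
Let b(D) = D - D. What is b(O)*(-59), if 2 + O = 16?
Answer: 0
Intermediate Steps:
O = 14 (O = -2 + 16 = 14)
b(D) = 0
b(O)*(-59) = 0*(-59) = 0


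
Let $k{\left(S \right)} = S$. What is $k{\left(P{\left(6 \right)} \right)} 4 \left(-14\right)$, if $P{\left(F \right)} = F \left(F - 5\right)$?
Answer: $-336$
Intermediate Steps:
$P{\left(F \right)} = F \left(-5 + F\right)$
$k{\left(P{\left(6 \right)} \right)} 4 \left(-14\right) = 6 \left(-5 + 6\right) 4 \left(-14\right) = 6 \cdot 1 \cdot 4 \left(-14\right) = 6 \cdot 4 \left(-14\right) = 24 \left(-14\right) = -336$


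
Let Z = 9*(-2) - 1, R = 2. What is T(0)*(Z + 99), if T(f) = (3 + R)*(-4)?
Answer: -1600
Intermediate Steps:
Z = -19 (Z = -18 - 1 = -19)
T(f) = -20 (T(f) = (3 + 2)*(-4) = 5*(-4) = -20)
T(0)*(Z + 99) = -20*(-19 + 99) = -20*80 = -1600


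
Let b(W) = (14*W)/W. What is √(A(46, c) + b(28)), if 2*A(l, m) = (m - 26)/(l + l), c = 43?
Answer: √119278/92 ≈ 3.7540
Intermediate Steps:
b(W) = 14
A(l, m) = (-26 + m)/(4*l) (A(l, m) = ((m - 26)/(l + l))/2 = ((-26 + m)/((2*l)))/2 = ((-26 + m)*(1/(2*l)))/2 = ((-26 + m)/(2*l))/2 = (-26 + m)/(4*l))
√(A(46, c) + b(28)) = √((¼)*(-26 + 43)/46 + 14) = √((¼)*(1/46)*17 + 14) = √(17/184 + 14) = √(2593/184) = √119278/92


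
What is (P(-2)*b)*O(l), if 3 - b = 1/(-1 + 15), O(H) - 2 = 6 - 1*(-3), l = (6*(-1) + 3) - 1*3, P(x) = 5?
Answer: 2255/14 ≈ 161.07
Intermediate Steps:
l = -6 (l = (-6 + 3) - 3 = -3 - 3 = -6)
O(H) = 11 (O(H) = 2 + (6 - 1*(-3)) = 2 + (6 + 3) = 2 + 9 = 11)
b = 41/14 (b = 3 - 1/(-1 + 15) = 3 - 1/14 = 41/14 ≈ 2.9286)
(P(-2)*b)*O(l) = (5*(41/14))*11 = (205/14)*11 = 2255/14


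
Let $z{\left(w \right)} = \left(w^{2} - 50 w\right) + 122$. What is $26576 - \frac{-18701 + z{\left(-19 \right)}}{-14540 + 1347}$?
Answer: $\frac{350599900}{13193} \approx 26575.0$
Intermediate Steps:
$z{\left(w \right)} = 122 + w^{2} - 50 w$
$26576 - \frac{-18701 + z{\left(-19 \right)}}{-14540 + 1347} = 26576 - \frac{-18701 + \left(122 + \left(-19\right)^{2} - -950\right)}{-14540 + 1347} = 26576 - \frac{-18701 + \left(122 + 361 + 950\right)}{-13193} = 26576 - \left(-18701 + 1433\right) \left(- \frac{1}{13193}\right) = 26576 - \left(-17268\right) \left(- \frac{1}{13193}\right) = 26576 - \frac{17268}{13193} = \frac{350599900}{13193}$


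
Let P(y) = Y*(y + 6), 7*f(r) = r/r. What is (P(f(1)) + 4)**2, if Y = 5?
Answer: 59049/49 ≈ 1205.1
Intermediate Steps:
f(r) = 1/7 (f(r) = (r/r)/7 = (1/7)*1 = 1/7)
P(y) = 30 + 5*y (P(y) = 5*(y + 6) = 5*(6 + y) = 30 + 5*y)
(P(f(1)) + 4)**2 = ((30 + 5*(1/7)) + 4)**2 = ((30 + 5/7) + 4)**2 = (215/7 + 4)**2 = (243/7)**2 = 59049/49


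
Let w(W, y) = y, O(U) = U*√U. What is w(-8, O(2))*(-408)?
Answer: -816*√2 ≈ -1154.0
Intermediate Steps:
O(U) = U^(3/2)
w(-8, O(2))*(-408) = 2^(3/2)*(-408) = (2*√2)*(-408) = -816*√2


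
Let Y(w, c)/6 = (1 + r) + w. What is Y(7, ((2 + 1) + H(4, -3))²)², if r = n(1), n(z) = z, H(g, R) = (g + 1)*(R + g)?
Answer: 2916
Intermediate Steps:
H(g, R) = (1 + g)*(R + g)
r = 1
Y(w, c) = 12 + 6*w (Y(w, c) = 6*((1 + 1) + w) = 6*(2 + w) = 12 + 6*w)
Y(7, ((2 + 1) + H(4, -3))²)² = (12 + 6*7)² = (12 + 42)² = 54² = 2916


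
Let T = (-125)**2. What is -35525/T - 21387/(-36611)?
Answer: -38657356/22881875 ≈ -1.6894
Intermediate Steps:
T = 15625
-35525/T - 21387/(-36611) = -35525/15625 - 21387/(-36611) = -35525*1/15625 - 21387*(-1/36611) = -1421/625 + 21387/36611 = -38657356/22881875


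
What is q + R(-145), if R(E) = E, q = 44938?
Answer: 44793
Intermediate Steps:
q + R(-145) = 44938 - 145 = 44793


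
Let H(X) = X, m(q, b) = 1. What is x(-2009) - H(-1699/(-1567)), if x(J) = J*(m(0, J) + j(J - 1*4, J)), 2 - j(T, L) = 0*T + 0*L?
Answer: -9446008/1567 ≈ -6028.1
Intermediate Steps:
j(T, L) = 2 (j(T, L) = 2 - (0*T + 0*L) = 2 - (0 + 0) = 2 - 1*0 = 2 + 0 = 2)
x(J) = 3*J (x(J) = J*(1 + 2) = J*3 = 3*J)
x(-2009) - H(-1699/(-1567)) = 3*(-2009) - (-1699)/(-1567) = -6027 - (-1699)*(-1)/1567 = -6027 - 1*1699/1567 = -6027 - 1699/1567 = -9446008/1567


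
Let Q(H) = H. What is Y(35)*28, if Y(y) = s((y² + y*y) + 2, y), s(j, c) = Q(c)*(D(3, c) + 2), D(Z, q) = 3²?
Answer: 10780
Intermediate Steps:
D(Z, q) = 9
s(j, c) = 11*c (s(j, c) = c*(9 + 2) = c*11 = 11*c)
Y(y) = 11*y
Y(35)*28 = (11*35)*28 = 385*28 = 10780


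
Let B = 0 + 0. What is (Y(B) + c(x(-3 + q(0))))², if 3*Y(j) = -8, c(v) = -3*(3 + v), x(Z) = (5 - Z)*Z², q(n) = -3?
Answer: 12952801/9 ≈ 1.4392e+6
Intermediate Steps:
x(Z) = Z²*(5 - Z)
c(v) = -9 - 3*v
B = 0
Y(j) = -8/3 (Y(j) = (⅓)*(-8) = -8/3)
(Y(B) + c(x(-3 + q(0))))² = (-8/3 + (-9 - 3*(-3 - 3)²*(5 - (-3 - 3))))² = (-8/3 + (-9 - 3*(-6)²*(5 - 1*(-6))))² = (-8/3 + (-9 - 108*(5 + 6)))² = (-8/3 + (-9 - 108*11))² = (-8/3 + (-9 - 3*396))² = (-8/3 + (-9 - 1188))² = (-8/3 - 1197)² = (-3599/3)² = 12952801/9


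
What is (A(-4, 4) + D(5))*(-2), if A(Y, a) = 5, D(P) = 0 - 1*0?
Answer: -10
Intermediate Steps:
D(P) = 0 (D(P) = 0 + 0 = 0)
(A(-4, 4) + D(5))*(-2) = (5 + 0)*(-2) = 5*(-2) = -10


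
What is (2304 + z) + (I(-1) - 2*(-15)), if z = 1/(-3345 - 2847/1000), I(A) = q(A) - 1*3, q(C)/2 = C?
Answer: 7797134663/3347847 ≈ 2329.0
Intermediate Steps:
q(C) = 2*C
I(A) = -3 + 2*A (I(A) = 2*A - 1*3 = 2*A - 3 = -3 + 2*A)
z = -1000/3347847 (z = 1/(-3345 - 2847*1/1000) = 1/(-3345 - 2847/1000) = 1/(-3347847/1000) = -1000/3347847 ≈ -0.00029870)
(2304 + z) + (I(-1) - 2*(-15)) = (2304 - 1000/3347847) + ((-3 + 2*(-1)) - 2*(-15)) = 7713438488/3347847 + ((-3 - 2) + 30) = 7713438488/3347847 + (-5 + 30) = 7713438488/3347847 + 25 = 7797134663/3347847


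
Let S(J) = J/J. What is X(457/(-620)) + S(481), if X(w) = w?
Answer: 163/620 ≈ 0.26290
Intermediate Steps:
S(J) = 1
X(457/(-620)) + S(481) = 457/(-620) + 1 = 457*(-1/620) + 1 = -457/620 + 1 = 163/620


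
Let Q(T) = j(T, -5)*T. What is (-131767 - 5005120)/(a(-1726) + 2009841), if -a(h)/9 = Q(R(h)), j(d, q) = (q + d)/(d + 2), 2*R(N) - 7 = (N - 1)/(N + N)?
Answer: -156436414277528/61207004739943 ≈ -2.5559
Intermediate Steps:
R(N) = 7/2 + (-1 + N)/(4*N) (R(N) = 7/2 + ((N - 1)/(N + N))/2 = 7/2 + ((-1 + N)/((2*N)))/2 = 7/2 + ((-1 + N)*(1/(2*N)))/2 = 7/2 + ((-1 + N)/(2*N))/2 = 7/2 + (-1 + N)/(4*N))
j(d, q) = (d + q)/(2 + d)
Q(T) = T*(-5 + T)/(2 + T) (Q(T) = ((T - 5)/(2 + T))*T = ((-5 + T)/(2 + T))*T = T*(-5 + T)/(2 + T))
a(h) = -9*(-1 + 15*h)*(-5 + (-1 + 15*h)/(4*h))/(4*h*(2 + (-1 + 15*h)/(4*h))) (a(h) = -9*(-1 + 15*h)/(4*h)*(-5 + (-1 + 15*h)/(4*h))/(2 + (-1 + 15*h)/(4*h)) = -9*(-1 + 15*h)*(-5 + (-1 + 15*h)/(4*h))/(4*h*(2 + (-1 + 15*h)/(4*h))))
(-131767 - 5005120)/(a(-1726) + 2009841) = (-131767 - 5005120)/((9/4)*(-1 + 10*(-1726) + 75*(-1726)²)/(-1726*(-1 + 23*(-1726))) + 2009841) = -5136887/((9/4)*(-1/1726)*(-1 - 17260 + 75*2979076)/(-1 - 39698) + 2009841) = -5136887/((9/4)*(-1/1726)*(-1 - 17260 + 223430700)/(-39699) + 2009841) = -5136887/((9/4)*(-1/1726)*(-1/39699)*223413439 + 2009841) = -5136887/(223413439/30453544 + 2009841) = -5136887/61207004739943/30453544 = -5136887*30453544/61207004739943 = -156436414277528/61207004739943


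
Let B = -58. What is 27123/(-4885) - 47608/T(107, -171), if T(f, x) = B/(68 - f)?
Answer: -4535805627/141665 ≈ -32018.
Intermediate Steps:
T(f, x) = -58/(68 - f)
27123/(-4885) - 47608/T(107, -171) = 27123/(-4885) - 47608/(58/(-68 + 107)) = 27123*(-1/4885) - 47608/(58/39) = -27123/4885 - 47608/(58*(1/39)) = -27123/4885 - 47608/58/39 = -27123/4885 - 47608*39/58 = -27123/4885 - 928356/29 = -4535805627/141665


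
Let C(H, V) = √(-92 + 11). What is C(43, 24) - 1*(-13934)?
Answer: 13934 + 9*I ≈ 13934.0 + 9.0*I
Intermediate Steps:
C(H, V) = 9*I (C(H, V) = √(-81) = 9*I)
C(43, 24) - 1*(-13934) = 9*I - 1*(-13934) = 9*I + 13934 = 13934 + 9*I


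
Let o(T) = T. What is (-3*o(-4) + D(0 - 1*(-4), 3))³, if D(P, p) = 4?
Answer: 4096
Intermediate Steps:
(-3*o(-4) + D(0 - 1*(-4), 3))³ = (-3*(-4) + 4)³ = (12 + 4)³ = 16³ = 4096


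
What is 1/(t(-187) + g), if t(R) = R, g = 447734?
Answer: 1/447547 ≈ 2.2344e-6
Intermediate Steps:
1/(t(-187) + g) = 1/(-187 + 447734) = 1/447547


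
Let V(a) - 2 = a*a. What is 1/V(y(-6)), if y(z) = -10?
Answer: 1/102 ≈ 0.0098039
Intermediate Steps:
V(a) = 2 + a² (V(a) = 2 + a*a = 2 + a²)
1/V(y(-6)) = 1/(2 + (-10)²) = 1/(2 + 100) = 1/102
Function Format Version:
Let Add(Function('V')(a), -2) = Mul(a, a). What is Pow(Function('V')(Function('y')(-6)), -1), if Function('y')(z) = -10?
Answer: Rational(1, 102) ≈ 0.0098039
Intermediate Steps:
Function('V')(a) = Add(2, Pow(a, 2)) (Function('V')(a) = Add(2, Mul(a, a)) = Add(2, Pow(a, 2)))
Pow(Function('V')(Function('y')(-6)), -1) = Pow(Add(2, Pow(-10, 2)), -1) = Pow(Add(2, 100), -1) = Pow(102, -1) = Rational(1, 102)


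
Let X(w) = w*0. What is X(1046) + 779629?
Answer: 779629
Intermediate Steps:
X(w) = 0
X(1046) + 779629 = 0 + 779629 = 779629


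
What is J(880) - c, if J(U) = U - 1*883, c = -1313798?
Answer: 1313795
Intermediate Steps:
J(U) = -883 + U (J(U) = U - 883 = -883 + U)
J(880) - c = (-883 + 880) - 1*(-1313798) = -3 + 1313798 = 1313795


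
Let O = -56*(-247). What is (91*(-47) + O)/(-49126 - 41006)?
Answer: -455/4292 ≈ -0.10601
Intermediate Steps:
O = 13832
(91*(-47) + O)/(-49126 - 41006) = (91*(-47) + 13832)/(-49126 - 41006) = (-4277 + 13832)/(-90132) = 9555*(-1/90132) = -455/4292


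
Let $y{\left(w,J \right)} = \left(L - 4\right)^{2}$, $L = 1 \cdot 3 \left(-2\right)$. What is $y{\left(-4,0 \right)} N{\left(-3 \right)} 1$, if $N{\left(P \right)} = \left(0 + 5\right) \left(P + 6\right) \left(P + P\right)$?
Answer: $-9000$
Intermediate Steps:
$L = -6$ ($L = 3 \left(-2\right) = -6$)
$y{\left(w,J \right)} = 100$ ($y{\left(w,J \right)} = \left(-6 - 4\right)^{2} = \left(-10\right)^{2} = 100$)
$N{\left(P \right)} = 10 P \left(6 + P\right)$ ($N{\left(P \right)} = 5 \left(6 + P\right) 2 P = 5 \cdot 2 P \left(6 + P\right) = 10 P \left(6 + P\right)$)
$y{\left(-4,0 \right)} N{\left(-3 \right)} 1 = 100 \cdot 10 \left(-3\right) \left(6 - 3\right) 1 = 100 \cdot 10 \left(-3\right) 3 \cdot 1 = 100 \left(-90\right) 1 = \left(-9000\right) 1 = -9000$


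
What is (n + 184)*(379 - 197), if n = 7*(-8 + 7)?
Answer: 32214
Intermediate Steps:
n = -7 (n = 7*(-1) = -7)
(n + 184)*(379 - 197) = (-7 + 184)*(379 - 197) = 177*182 = 32214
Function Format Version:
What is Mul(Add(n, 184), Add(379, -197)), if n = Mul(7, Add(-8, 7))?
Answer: 32214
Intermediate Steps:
n = -7 (n = Mul(7, -1) = -7)
Mul(Add(n, 184), Add(379, -197)) = Mul(Add(-7, 184), Add(379, -197)) = Mul(177, 182) = 32214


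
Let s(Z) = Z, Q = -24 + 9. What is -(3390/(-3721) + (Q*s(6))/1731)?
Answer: 2067660/2147017 ≈ 0.96304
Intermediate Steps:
Q = -15
-(3390/(-3721) + (Q*s(6))/1731) = -(3390/(-3721) - 15*6/1731) = -(3390*(-1/3721) - 90*1/1731) = -(-3390/3721 - 30/577) = -1*(-2067660/2147017) = 2067660/2147017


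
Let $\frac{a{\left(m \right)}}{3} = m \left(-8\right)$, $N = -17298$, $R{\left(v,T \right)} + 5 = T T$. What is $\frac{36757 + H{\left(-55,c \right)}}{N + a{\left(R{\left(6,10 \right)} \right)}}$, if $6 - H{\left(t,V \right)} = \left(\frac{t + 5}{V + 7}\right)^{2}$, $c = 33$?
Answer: $- \frac{196061}{104416} \approx -1.8777$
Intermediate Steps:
$R{\left(v,T \right)} = -5 + T^{2}$ ($R{\left(v,T \right)} = -5 + T T = -5 + T^{2}$)
$a{\left(m \right)} = - 24 m$ ($a{\left(m \right)} = 3 m \left(-8\right) = 3 \left(- 8 m\right) = - 24 m$)
$H{\left(t,V \right)} = 6 - \frac{\left(5 + t\right)^{2}}{\left(7 + V\right)^{2}}$ ($H{\left(t,V \right)} = 6 - \left(\frac{t + 5}{V + 7}\right)^{2} = 6 - \left(\frac{5 + t}{7 + V}\right)^{2} = 6 - \frac{\left(5 + t\right)^{2}}{\left(7 + V\right)^{2}}$)
$\frac{36757 + H{\left(-55,c \right)}}{N + a{\left(R{\left(6,10 \right)} \right)}} = \frac{36757 + \left(6 - \frac{\left(5 - 55\right)^{2}}{\left(7 + 33\right)^{2}}\right)}{-17298 - 24 \left(-5 + 10^{2}\right)} = \frac{36757 + \left(6 - \frac{\left(-50\right)^{2}}{1600}\right)}{-17298 - 24 \left(-5 + 100\right)} = \frac{36757 + \left(6 - 2500 \cdot \frac{1}{1600}\right)}{-17298 - 2280} = \frac{36757 + \left(6 - \frac{25}{16}\right)}{-17298 - 2280} = \frac{36757 + \frac{71}{16}}{-19578} = \frac{588183}{16} \left(- \frac{1}{19578}\right) = - \frac{196061}{104416}$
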